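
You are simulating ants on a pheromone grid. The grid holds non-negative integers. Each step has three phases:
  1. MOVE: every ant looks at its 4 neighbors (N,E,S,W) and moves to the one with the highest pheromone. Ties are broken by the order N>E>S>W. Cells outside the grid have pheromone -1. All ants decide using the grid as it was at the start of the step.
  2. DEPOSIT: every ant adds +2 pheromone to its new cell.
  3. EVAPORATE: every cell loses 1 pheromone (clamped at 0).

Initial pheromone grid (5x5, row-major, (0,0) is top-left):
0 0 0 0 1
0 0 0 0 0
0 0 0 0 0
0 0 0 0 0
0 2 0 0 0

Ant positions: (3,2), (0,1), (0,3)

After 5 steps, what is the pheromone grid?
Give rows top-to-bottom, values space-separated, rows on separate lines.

After step 1: ants at (2,2),(0,2),(0,4)
  0 0 1 0 2
  0 0 0 0 0
  0 0 1 0 0
  0 0 0 0 0
  0 1 0 0 0
After step 2: ants at (1,2),(0,3),(1,4)
  0 0 0 1 1
  0 0 1 0 1
  0 0 0 0 0
  0 0 0 0 0
  0 0 0 0 0
After step 3: ants at (0,2),(0,4),(0,4)
  0 0 1 0 4
  0 0 0 0 0
  0 0 0 0 0
  0 0 0 0 0
  0 0 0 0 0
After step 4: ants at (0,3),(1,4),(1,4)
  0 0 0 1 3
  0 0 0 0 3
  0 0 0 0 0
  0 0 0 0 0
  0 0 0 0 0
After step 5: ants at (0,4),(0,4),(0,4)
  0 0 0 0 8
  0 0 0 0 2
  0 0 0 0 0
  0 0 0 0 0
  0 0 0 0 0

0 0 0 0 8
0 0 0 0 2
0 0 0 0 0
0 0 0 0 0
0 0 0 0 0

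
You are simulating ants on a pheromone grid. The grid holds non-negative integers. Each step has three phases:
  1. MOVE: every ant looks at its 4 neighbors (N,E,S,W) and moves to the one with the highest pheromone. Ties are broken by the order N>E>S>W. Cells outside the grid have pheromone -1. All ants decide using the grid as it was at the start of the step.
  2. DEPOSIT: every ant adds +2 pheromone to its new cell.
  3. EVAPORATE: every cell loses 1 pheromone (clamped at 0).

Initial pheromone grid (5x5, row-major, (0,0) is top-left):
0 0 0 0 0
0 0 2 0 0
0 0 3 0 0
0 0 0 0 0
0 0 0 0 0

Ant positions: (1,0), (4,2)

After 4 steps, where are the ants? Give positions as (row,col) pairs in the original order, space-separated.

Step 1: ant0:(1,0)->N->(0,0) | ant1:(4,2)->N->(3,2)
  grid max=2 at (2,2)
Step 2: ant0:(0,0)->E->(0,1) | ant1:(3,2)->N->(2,2)
  grid max=3 at (2,2)
Step 3: ant0:(0,1)->E->(0,2) | ant1:(2,2)->N->(1,2)
  grid max=2 at (2,2)
Step 4: ant0:(0,2)->S->(1,2) | ant1:(1,2)->S->(2,2)
  grid max=3 at (2,2)

(1,2) (2,2)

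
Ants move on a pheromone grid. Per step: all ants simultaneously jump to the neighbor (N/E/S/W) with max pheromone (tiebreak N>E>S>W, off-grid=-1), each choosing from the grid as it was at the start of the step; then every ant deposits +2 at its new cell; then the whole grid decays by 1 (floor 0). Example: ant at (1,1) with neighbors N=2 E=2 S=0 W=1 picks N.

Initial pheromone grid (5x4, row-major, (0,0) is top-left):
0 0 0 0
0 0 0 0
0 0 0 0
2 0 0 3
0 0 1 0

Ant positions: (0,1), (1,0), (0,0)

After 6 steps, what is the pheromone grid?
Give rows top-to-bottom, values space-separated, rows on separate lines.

After step 1: ants at (0,2),(0,0),(0,1)
  1 1 1 0
  0 0 0 0
  0 0 0 0
  1 0 0 2
  0 0 0 0
After step 2: ants at (0,1),(0,1),(0,2)
  0 4 2 0
  0 0 0 0
  0 0 0 0
  0 0 0 1
  0 0 0 0
After step 3: ants at (0,2),(0,2),(0,1)
  0 5 5 0
  0 0 0 0
  0 0 0 0
  0 0 0 0
  0 0 0 0
After step 4: ants at (0,1),(0,1),(0,2)
  0 8 6 0
  0 0 0 0
  0 0 0 0
  0 0 0 0
  0 0 0 0
After step 5: ants at (0,2),(0,2),(0,1)
  0 9 9 0
  0 0 0 0
  0 0 0 0
  0 0 0 0
  0 0 0 0
After step 6: ants at (0,1),(0,1),(0,2)
  0 12 10 0
  0 0 0 0
  0 0 0 0
  0 0 0 0
  0 0 0 0

0 12 10 0
0 0 0 0
0 0 0 0
0 0 0 0
0 0 0 0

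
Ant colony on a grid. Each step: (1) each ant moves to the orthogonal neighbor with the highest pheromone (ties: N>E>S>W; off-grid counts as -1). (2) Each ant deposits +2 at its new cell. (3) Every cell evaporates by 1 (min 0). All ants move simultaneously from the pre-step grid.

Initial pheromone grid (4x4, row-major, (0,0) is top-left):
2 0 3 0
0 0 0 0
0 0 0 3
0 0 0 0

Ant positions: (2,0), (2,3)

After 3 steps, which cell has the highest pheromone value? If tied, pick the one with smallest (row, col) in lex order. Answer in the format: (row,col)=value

Step 1: ant0:(2,0)->N->(1,0) | ant1:(2,3)->N->(1,3)
  grid max=2 at (0,2)
Step 2: ant0:(1,0)->N->(0,0) | ant1:(1,3)->S->(2,3)
  grid max=3 at (2,3)
Step 3: ant0:(0,0)->E->(0,1) | ant1:(2,3)->N->(1,3)
  grid max=2 at (2,3)
Final grid:
  1 1 0 0
  0 0 0 1
  0 0 0 2
  0 0 0 0
Max pheromone 2 at (2,3)

Answer: (2,3)=2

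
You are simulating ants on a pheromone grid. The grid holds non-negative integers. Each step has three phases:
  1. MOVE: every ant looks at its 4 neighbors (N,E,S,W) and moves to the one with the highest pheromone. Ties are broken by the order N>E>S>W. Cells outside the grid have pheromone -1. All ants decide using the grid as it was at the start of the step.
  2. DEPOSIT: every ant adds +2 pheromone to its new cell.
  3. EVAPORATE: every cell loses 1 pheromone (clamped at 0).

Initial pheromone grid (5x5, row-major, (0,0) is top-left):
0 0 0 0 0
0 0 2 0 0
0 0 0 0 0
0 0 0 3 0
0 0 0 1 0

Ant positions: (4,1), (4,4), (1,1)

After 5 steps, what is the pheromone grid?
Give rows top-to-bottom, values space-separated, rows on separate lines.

After step 1: ants at (3,1),(4,3),(1,2)
  0 0 0 0 0
  0 0 3 0 0
  0 0 0 0 0
  0 1 0 2 0
  0 0 0 2 0
After step 2: ants at (2,1),(3,3),(0,2)
  0 0 1 0 0
  0 0 2 0 0
  0 1 0 0 0
  0 0 0 3 0
  0 0 0 1 0
After step 3: ants at (1,1),(4,3),(1,2)
  0 0 0 0 0
  0 1 3 0 0
  0 0 0 0 0
  0 0 0 2 0
  0 0 0 2 0
After step 4: ants at (1,2),(3,3),(1,1)
  0 0 0 0 0
  0 2 4 0 0
  0 0 0 0 0
  0 0 0 3 0
  0 0 0 1 0
After step 5: ants at (1,1),(4,3),(1,2)
  0 0 0 0 0
  0 3 5 0 0
  0 0 0 0 0
  0 0 0 2 0
  0 0 0 2 0

0 0 0 0 0
0 3 5 0 0
0 0 0 0 0
0 0 0 2 0
0 0 0 2 0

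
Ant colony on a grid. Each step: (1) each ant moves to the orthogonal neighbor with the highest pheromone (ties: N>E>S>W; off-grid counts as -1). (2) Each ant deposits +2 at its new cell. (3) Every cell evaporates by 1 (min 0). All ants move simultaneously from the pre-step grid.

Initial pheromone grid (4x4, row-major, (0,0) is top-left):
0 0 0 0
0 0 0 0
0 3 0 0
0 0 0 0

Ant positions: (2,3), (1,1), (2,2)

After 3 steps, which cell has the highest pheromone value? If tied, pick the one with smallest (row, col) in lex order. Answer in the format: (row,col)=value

Step 1: ant0:(2,3)->N->(1,3) | ant1:(1,1)->S->(2,1) | ant2:(2,2)->W->(2,1)
  grid max=6 at (2,1)
Step 2: ant0:(1,3)->N->(0,3) | ant1:(2,1)->N->(1,1) | ant2:(2,1)->N->(1,1)
  grid max=5 at (2,1)
Step 3: ant0:(0,3)->S->(1,3) | ant1:(1,1)->S->(2,1) | ant2:(1,1)->S->(2,1)
  grid max=8 at (2,1)
Final grid:
  0 0 0 0
  0 2 0 1
  0 8 0 0
  0 0 0 0
Max pheromone 8 at (2,1)

Answer: (2,1)=8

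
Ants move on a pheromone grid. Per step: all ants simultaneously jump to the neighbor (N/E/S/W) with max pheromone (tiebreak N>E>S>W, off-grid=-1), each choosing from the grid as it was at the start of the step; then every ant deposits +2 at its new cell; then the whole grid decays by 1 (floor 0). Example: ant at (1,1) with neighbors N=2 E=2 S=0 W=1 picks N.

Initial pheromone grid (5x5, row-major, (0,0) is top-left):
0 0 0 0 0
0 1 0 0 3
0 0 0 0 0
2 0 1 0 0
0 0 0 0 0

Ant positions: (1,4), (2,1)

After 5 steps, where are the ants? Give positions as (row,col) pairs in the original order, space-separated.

Step 1: ant0:(1,4)->N->(0,4) | ant1:(2,1)->N->(1,1)
  grid max=2 at (1,1)
Step 2: ant0:(0,4)->S->(1,4) | ant1:(1,1)->N->(0,1)
  grid max=3 at (1,4)
Step 3: ant0:(1,4)->N->(0,4) | ant1:(0,1)->S->(1,1)
  grid max=2 at (1,1)
Step 4: ant0:(0,4)->S->(1,4) | ant1:(1,1)->N->(0,1)
  grid max=3 at (1,4)
Step 5: ant0:(1,4)->N->(0,4) | ant1:(0,1)->S->(1,1)
  grid max=2 at (1,1)

(0,4) (1,1)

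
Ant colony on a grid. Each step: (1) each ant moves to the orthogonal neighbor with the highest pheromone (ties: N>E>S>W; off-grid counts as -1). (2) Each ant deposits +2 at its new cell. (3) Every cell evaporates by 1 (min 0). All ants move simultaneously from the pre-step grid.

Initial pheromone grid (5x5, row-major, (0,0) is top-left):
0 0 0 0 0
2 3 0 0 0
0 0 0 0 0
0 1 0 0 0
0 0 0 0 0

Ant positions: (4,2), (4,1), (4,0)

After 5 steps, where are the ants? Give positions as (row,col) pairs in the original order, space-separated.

Step 1: ant0:(4,2)->N->(3,2) | ant1:(4,1)->N->(3,1) | ant2:(4,0)->N->(3,0)
  grid max=2 at (1,1)
Step 2: ant0:(3,2)->W->(3,1) | ant1:(3,1)->E->(3,2) | ant2:(3,0)->E->(3,1)
  grid max=5 at (3,1)
Step 3: ant0:(3,1)->E->(3,2) | ant1:(3,2)->W->(3,1) | ant2:(3,1)->E->(3,2)
  grid max=6 at (3,1)
Step 4: ant0:(3,2)->W->(3,1) | ant1:(3,1)->E->(3,2) | ant2:(3,2)->W->(3,1)
  grid max=9 at (3,1)
Step 5: ant0:(3,1)->E->(3,2) | ant1:(3,2)->W->(3,1) | ant2:(3,1)->E->(3,2)
  grid max=10 at (3,1)

(3,2) (3,1) (3,2)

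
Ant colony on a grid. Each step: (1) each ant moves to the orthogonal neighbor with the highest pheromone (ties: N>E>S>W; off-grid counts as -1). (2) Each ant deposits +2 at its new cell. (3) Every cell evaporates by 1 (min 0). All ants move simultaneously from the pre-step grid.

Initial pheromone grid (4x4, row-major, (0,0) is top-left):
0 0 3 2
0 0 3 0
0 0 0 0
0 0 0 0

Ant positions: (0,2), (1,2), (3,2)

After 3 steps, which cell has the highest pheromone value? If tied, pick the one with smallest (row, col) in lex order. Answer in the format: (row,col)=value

Step 1: ant0:(0,2)->S->(1,2) | ant1:(1,2)->N->(0,2) | ant2:(3,2)->N->(2,2)
  grid max=4 at (0,2)
Step 2: ant0:(1,2)->N->(0,2) | ant1:(0,2)->S->(1,2) | ant2:(2,2)->N->(1,2)
  grid max=7 at (1,2)
Step 3: ant0:(0,2)->S->(1,2) | ant1:(1,2)->N->(0,2) | ant2:(1,2)->N->(0,2)
  grid max=8 at (0,2)
Final grid:
  0 0 8 0
  0 0 8 0
  0 0 0 0
  0 0 0 0
Max pheromone 8 at (0,2)

Answer: (0,2)=8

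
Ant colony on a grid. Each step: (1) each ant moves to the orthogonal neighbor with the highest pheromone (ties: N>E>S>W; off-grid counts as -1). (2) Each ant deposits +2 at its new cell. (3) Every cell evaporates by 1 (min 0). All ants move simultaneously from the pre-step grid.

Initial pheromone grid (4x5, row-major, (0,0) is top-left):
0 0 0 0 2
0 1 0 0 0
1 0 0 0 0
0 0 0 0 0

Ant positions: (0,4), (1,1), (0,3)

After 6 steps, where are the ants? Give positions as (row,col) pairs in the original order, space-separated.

Step 1: ant0:(0,4)->S->(1,4) | ant1:(1,1)->N->(0,1) | ant2:(0,3)->E->(0,4)
  grid max=3 at (0,4)
Step 2: ant0:(1,4)->N->(0,4) | ant1:(0,1)->E->(0,2) | ant2:(0,4)->S->(1,4)
  grid max=4 at (0,4)
Step 3: ant0:(0,4)->S->(1,4) | ant1:(0,2)->E->(0,3) | ant2:(1,4)->N->(0,4)
  grid max=5 at (0,4)
Step 4: ant0:(1,4)->N->(0,4) | ant1:(0,3)->E->(0,4) | ant2:(0,4)->S->(1,4)
  grid max=8 at (0,4)
Step 5: ant0:(0,4)->S->(1,4) | ant1:(0,4)->S->(1,4) | ant2:(1,4)->N->(0,4)
  grid max=9 at (0,4)
Step 6: ant0:(1,4)->N->(0,4) | ant1:(1,4)->N->(0,4) | ant2:(0,4)->S->(1,4)
  grid max=12 at (0,4)

(0,4) (0,4) (1,4)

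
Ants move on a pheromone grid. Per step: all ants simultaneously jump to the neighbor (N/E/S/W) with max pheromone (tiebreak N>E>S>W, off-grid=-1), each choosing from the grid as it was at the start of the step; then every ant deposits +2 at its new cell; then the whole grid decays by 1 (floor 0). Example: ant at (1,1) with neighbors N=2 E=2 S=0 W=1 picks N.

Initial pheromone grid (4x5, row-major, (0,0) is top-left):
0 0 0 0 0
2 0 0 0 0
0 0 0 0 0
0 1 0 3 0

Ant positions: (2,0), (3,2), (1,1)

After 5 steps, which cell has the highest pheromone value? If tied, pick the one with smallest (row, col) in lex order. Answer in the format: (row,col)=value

Answer: (1,0)=9

Derivation:
Step 1: ant0:(2,0)->N->(1,0) | ant1:(3,2)->E->(3,3) | ant2:(1,1)->W->(1,0)
  grid max=5 at (1,0)
Step 2: ant0:(1,0)->N->(0,0) | ant1:(3,3)->N->(2,3) | ant2:(1,0)->N->(0,0)
  grid max=4 at (1,0)
Step 3: ant0:(0,0)->S->(1,0) | ant1:(2,3)->S->(3,3) | ant2:(0,0)->S->(1,0)
  grid max=7 at (1,0)
Step 4: ant0:(1,0)->N->(0,0) | ant1:(3,3)->N->(2,3) | ant2:(1,0)->N->(0,0)
  grid max=6 at (1,0)
Step 5: ant0:(0,0)->S->(1,0) | ant1:(2,3)->S->(3,3) | ant2:(0,0)->S->(1,0)
  grid max=9 at (1,0)
Final grid:
  4 0 0 0 0
  9 0 0 0 0
  0 0 0 0 0
  0 0 0 4 0
Max pheromone 9 at (1,0)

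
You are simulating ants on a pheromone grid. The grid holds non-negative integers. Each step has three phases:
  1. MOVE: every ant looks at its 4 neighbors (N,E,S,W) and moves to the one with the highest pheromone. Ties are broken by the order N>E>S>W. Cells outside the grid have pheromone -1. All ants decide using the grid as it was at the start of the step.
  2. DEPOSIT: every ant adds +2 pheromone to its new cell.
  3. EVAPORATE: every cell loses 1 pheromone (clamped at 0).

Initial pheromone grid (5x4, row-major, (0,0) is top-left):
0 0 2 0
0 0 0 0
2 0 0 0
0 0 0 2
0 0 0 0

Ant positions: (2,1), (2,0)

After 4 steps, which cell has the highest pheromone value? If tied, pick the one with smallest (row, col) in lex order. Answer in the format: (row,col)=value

Answer: (2,0)=6

Derivation:
Step 1: ant0:(2,1)->W->(2,0) | ant1:(2,0)->N->(1,0)
  grid max=3 at (2,0)
Step 2: ant0:(2,0)->N->(1,0) | ant1:(1,0)->S->(2,0)
  grid max=4 at (2,0)
Step 3: ant0:(1,0)->S->(2,0) | ant1:(2,0)->N->(1,0)
  grid max=5 at (2,0)
Step 4: ant0:(2,0)->N->(1,0) | ant1:(1,0)->S->(2,0)
  grid max=6 at (2,0)
Final grid:
  0 0 0 0
  4 0 0 0
  6 0 0 0
  0 0 0 0
  0 0 0 0
Max pheromone 6 at (2,0)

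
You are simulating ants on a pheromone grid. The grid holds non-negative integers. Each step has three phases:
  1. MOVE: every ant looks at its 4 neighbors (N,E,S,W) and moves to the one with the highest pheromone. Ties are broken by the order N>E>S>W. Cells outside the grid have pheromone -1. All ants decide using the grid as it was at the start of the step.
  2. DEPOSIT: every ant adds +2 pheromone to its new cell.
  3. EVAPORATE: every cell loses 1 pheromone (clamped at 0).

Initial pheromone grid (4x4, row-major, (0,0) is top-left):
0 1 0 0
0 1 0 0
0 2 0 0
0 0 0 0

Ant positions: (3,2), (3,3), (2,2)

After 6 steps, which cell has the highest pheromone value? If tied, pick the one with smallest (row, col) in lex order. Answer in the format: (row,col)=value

Step 1: ant0:(3,2)->N->(2,2) | ant1:(3,3)->N->(2,3) | ant2:(2,2)->W->(2,1)
  grid max=3 at (2,1)
Step 2: ant0:(2,2)->W->(2,1) | ant1:(2,3)->W->(2,2) | ant2:(2,1)->E->(2,2)
  grid max=4 at (2,1)
Step 3: ant0:(2,1)->E->(2,2) | ant1:(2,2)->W->(2,1) | ant2:(2,2)->W->(2,1)
  grid max=7 at (2,1)
Step 4: ant0:(2,2)->W->(2,1) | ant1:(2,1)->E->(2,2) | ant2:(2,1)->E->(2,2)
  grid max=8 at (2,1)
Step 5: ant0:(2,1)->E->(2,2) | ant1:(2,2)->W->(2,1) | ant2:(2,2)->W->(2,1)
  grid max=11 at (2,1)
Step 6: ant0:(2,2)->W->(2,1) | ant1:(2,1)->E->(2,2) | ant2:(2,1)->E->(2,2)
  grid max=12 at (2,1)
Final grid:
  0 0 0 0
  0 0 0 0
  0 12 12 0
  0 0 0 0
Max pheromone 12 at (2,1)

Answer: (2,1)=12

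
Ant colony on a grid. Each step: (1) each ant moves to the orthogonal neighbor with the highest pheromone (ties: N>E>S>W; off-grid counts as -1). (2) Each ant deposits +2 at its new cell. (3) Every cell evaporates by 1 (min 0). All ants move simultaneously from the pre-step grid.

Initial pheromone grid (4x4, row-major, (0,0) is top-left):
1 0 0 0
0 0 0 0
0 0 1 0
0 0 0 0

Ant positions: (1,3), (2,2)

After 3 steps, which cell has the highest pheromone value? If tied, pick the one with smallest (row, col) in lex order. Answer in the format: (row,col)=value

Answer: (0,3)=3

Derivation:
Step 1: ant0:(1,3)->N->(0,3) | ant1:(2,2)->N->(1,2)
  grid max=1 at (0,3)
Step 2: ant0:(0,3)->S->(1,3) | ant1:(1,2)->N->(0,2)
  grid max=1 at (0,2)
Step 3: ant0:(1,3)->N->(0,3) | ant1:(0,2)->E->(0,3)
  grid max=3 at (0,3)
Final grid:
  0 0 0 3
  0 0 0 0
  0 0 0 0
  0 0 0 0
Max pheromone 3 at (0,3)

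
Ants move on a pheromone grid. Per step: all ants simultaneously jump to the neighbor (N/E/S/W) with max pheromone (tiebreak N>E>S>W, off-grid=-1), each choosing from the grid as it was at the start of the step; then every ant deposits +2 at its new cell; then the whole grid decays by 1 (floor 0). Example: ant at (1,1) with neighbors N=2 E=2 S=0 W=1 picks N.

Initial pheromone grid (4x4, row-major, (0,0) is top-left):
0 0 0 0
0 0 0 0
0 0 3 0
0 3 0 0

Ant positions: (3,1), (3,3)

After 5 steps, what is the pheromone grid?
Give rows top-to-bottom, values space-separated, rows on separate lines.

After step 1: ants at (2,1),(2,3)
  0 0 0 0
  0 0 0 0
  0 1 2 1
  0 2 0 0
After step 2: ants at (2,2),(2,2)
  0 0 0 0
  0 0 0 0
  0 0 5 0
  0 1 0 0
After step 3: ants at (1,2),(1,2)
  0 0 0 0
  0 0 3 0
  0 0 4 0
  0 0 0 0
After step 4: ants at (2,2),(2,2)
  0 0 0 0
  0 0 2 0
  0 0 7 0
  0 0 0 0
After step 5: ants at (1,2),(1,2)
  0 0 0 0
  0 0 5 0
  0 0 6 0
  0 0 0 0

0 0 0 0
0 0 5 0
0 0 6 0
0 0 0 0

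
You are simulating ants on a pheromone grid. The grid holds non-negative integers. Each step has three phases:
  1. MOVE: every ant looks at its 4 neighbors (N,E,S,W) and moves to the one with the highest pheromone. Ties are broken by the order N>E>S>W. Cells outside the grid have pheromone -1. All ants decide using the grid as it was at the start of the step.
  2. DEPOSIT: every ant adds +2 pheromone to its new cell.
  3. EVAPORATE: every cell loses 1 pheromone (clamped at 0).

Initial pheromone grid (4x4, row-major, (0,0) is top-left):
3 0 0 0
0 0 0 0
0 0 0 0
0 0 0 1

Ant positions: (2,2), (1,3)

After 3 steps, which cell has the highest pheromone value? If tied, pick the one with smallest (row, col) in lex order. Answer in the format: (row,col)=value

Answer: (0,3)=3

Derivation:
Step 1: ant0:(2,2)->N->(1,2) | ant1:(1,3)->N->(0,3)
  grid max=2 at (0,0)
Step 2: ant0:(1,2)->N->(0,2) | ant1:(0,3)->S->(1,3)
  grid max=1 at (0,0)
Step 3: ant0:(0,2)->E->(0,3) | ant1:(1,3)->N->(0,3)
  grid max=3 at (0,3)
Final grid:
  0 0 0 3
  0 0 0 0
  0 0 0 0
  0 0 0 0
Max pheromone 3 at (0,3)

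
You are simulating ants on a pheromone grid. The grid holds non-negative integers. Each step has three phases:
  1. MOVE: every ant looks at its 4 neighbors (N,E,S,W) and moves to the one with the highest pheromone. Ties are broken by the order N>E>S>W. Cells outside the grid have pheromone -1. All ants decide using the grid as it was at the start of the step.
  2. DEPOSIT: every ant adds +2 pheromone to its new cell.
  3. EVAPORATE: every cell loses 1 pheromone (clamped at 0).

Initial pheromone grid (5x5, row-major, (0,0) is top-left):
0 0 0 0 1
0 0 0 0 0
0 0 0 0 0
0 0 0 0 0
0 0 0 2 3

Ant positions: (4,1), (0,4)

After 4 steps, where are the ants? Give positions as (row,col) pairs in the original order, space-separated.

Step 1: ant0:(4,1)->N->(3,1) | ant1:(0,4)->S->(1,4)
  grid max=2 at (4,4)
Step 2: ant0:(3,1)->N->(2,1) | ant1:(1,4)->N->(0,4)
  grid max=1 at (0,4)
Step 3: ant0:(2,1)->N->(1,1) | ant1:(0,4)->S->(1,4)
  grid max=1 at (1,1)
Step 4: ant0:(1,1)->N->(0,1) | ant1:(1,4)->N->(0,4)
  grid max=1 at (0,1)

(0,1) (0,4)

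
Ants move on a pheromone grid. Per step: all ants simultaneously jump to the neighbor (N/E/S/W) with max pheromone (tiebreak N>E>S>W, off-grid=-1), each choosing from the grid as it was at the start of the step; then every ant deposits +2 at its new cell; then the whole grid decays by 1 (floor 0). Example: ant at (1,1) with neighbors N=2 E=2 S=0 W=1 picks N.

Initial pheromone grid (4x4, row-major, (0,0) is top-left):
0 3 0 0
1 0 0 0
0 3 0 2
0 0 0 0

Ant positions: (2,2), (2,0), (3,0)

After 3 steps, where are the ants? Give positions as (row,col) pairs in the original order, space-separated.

Step 1: ant0:(2,2)->W->(2,1) | ant1:(2,0)->E->(2,1) | ant2:(3,0)->N->(2,0)
  grid max=6 at (2,1)
Step 2: ant0:(2,1)->W->(2,0) | ant1:(2,1)->W->(2,0) | ant2:(2,0)->E->(2,1)
  grid max=7 at (2,1)
Step 3: ant0:(2,0)->E->(2,1) | ant1:(2,0)->E->(2,1) | ant2:(2,1)->W->(2,0)
  grid max=10 at (2,1)

(2,1) (2,1) (2,0)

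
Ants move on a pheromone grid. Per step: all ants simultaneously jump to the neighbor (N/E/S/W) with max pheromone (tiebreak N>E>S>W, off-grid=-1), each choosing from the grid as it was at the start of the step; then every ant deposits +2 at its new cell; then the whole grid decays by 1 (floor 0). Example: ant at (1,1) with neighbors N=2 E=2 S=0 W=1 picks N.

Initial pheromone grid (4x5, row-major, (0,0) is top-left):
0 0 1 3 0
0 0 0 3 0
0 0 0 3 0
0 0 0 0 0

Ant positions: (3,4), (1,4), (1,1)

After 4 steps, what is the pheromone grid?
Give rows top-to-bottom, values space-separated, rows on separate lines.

After step 1: ants at (2,4),(1,3),(0,1)
  0 1 0 2 0
  0 0 0 4 0
  0 0 0 2 1
  0 0 0 0 0
After step 2: ants at (2,3),(0,3),(0,2)
  0 0 1 3 0
  0 0 0 3 0
  0 0 0 3 0
  0 0 0 0 0
After step 3: ants at (1,3),(1,3),(0,3)
  0 0 0 4 0
  0 0 0 6 0
  0 0 0 2 0
  0 0 0 0 0
After step 4: ants at (0,3),(0,3),(1,3)
  0 0 0 7 0
  0 0 0 7 0
  0 0 0 1 0
  0 0 0 0 0

0 0 0 7 0
0 0 0 7 0
0 0 0 1 0
0 0 0 0 0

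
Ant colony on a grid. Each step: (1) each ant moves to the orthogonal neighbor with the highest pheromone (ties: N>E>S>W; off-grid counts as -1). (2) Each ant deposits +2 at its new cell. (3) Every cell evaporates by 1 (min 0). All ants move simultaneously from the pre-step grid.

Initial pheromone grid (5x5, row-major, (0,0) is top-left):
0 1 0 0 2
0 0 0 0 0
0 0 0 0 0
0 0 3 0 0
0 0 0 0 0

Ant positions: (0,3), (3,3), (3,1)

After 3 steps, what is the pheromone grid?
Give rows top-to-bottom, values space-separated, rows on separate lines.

After step 1: ants at (0,4),(3,2),(3,2)
  0 0 0 0 3
  0 0 0 0 0
  0 0 0 0 0
  0 0 6 0 0
  0 0 0 0 0
After step 2: ants at (1,4),(2,2),(2,2)
  0 0 0 0 2
  0 0 0 0 1
  0 0 3 0 0
  0 0 5 0 0
  0 0 0 0 0
After step 3: ants at (0,4),(3,2),(3,2)
  0 0 0 0 3
  0 0 0 0 0
  0 0 2 0 0
  0 0 8 0 0
  0 0 0 0 0

0 0 0 0 3
0 0 0 0 0
0 0 2 0 0
0 0 8 0 0
0 0 0 0 0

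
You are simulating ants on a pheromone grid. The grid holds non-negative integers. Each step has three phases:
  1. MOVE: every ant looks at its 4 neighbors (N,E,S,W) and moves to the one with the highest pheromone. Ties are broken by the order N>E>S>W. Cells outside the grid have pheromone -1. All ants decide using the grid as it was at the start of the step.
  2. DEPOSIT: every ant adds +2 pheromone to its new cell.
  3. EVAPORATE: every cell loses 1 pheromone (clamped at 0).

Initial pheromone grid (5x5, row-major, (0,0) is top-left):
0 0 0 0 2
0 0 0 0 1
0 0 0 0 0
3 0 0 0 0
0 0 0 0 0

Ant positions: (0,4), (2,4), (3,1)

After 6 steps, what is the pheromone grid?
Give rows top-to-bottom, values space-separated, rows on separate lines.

After step 1: ants at (1,4),(1,4),(3,0)
  0 0 0 0 1
  0 0 0 0 4
  0 0 0 0 0
  4 0 0 0 0
  0 0 0 0 0
After step 2: ants at (0,4),(0,4),(2,0)
  0 0 0 0 4
  0 0 0 0 3
  1 0 0 0 0
  3 0 0 0 0
  0 0 0 0 0
After step 3: ants at (1,4),(1,4),(3,0)
  0 0 0 0 3
  0 0 0 0 6
  0 0 0 0 0
  4 0 0 0 0
  0 0 0 0 0
After step 4: ants at (0,4),(0,4),(2,0)
  0 0 0 0 6
  0 0 0 0 5
  1 0 0 0 0
  3 0 0 0 0
  0 0 0 0 0
After step 5: ants at (1,4),(1,4),(3,0)
  0 0 0 0 5
  0 0 0 0 8
  0 0 0 0 0
  4 0 0 0 0
  0 0 0 0 0
After step 6: ants at (0,4),(0,4),(2,0)
  0 0 0 0 8
  0 0 0 0 7
  1 0 0 0 0
  3 0 0 0 0
  0 0 0 0 0

0 0 0 0 8
0 0 0 0 7
1 0 0 0 0
3 0 0 0 0
0 0 0 0 0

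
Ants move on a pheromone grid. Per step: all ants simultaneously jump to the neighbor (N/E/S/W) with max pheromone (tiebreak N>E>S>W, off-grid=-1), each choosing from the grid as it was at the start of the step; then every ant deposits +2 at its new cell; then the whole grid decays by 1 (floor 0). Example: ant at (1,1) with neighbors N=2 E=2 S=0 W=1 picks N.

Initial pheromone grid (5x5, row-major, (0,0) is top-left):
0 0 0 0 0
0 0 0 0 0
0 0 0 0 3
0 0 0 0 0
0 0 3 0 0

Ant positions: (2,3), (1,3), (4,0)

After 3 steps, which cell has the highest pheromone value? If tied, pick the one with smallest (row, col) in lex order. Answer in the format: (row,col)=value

Step 1: ant0:(2,3)->E->(2,4) | ant1:(1,3)->N->(0,3) | ant2:(4,0)->N->(3,0)
  grid max=4 at (2,4)
Step 2: ant0:(2,4)->N->(1,4) | ant1:(0,3)->E->(0,4) | ant2:(3,0)->N->(2,0)
  grid max=3 at (2,4)
Step 3: ant0:(1,4)->S->(2,4) | ant1:(0,4)->S->(1,4) | ant2:(2,0)->N->(1,0)
  grid max=4 at (2,4)
Final grid:
  0 0 0 0 0
  1 0 0 0 2
  0 0 0 0 4
  0 0 0 0 0
  0 0 0 0 0
Max pheromone 4 at (2,4)

Answer: (2,4)=4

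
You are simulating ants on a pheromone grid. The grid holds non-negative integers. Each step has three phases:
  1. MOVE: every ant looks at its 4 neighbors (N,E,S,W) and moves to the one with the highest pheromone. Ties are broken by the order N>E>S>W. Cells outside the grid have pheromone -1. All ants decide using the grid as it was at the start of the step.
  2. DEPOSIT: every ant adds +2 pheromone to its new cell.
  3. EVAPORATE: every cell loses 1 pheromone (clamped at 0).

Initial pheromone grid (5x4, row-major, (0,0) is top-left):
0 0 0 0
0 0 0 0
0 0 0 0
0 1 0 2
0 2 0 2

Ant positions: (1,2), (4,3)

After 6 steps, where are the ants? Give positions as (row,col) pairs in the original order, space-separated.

Step 1: ant0:(1,2)->N->(0,2) | ant1:(4,3)->N->(3,3)
  grid max=3 at (3,3)
Step 2: ant0:(0,2)->E->(0,3) | ant1:(3,3)->S->(4,3)
  grid max=2 at (3,3)
Step 3: ant0:(0,3)->S->(1,3) | ant1:(4,3)->N->(3,3)
  grid max=3 at (3,3)
Step 4: ant0:(1,3)->N->(0,3) | ant1:(3,3)->S->(4,3)
  grid max=2 at (3,3)
Step 5: ant0:(0,3)->S->(1,3) | ant1:(4,3)->N->(3,3)
  grid max=3 at (3,3)
Step 6: ant0:(1,3)->N->(0,3) | ant1:(3,3)->S->(4,3)
  grid max=2 at (3,3)

(0,3) (4,3)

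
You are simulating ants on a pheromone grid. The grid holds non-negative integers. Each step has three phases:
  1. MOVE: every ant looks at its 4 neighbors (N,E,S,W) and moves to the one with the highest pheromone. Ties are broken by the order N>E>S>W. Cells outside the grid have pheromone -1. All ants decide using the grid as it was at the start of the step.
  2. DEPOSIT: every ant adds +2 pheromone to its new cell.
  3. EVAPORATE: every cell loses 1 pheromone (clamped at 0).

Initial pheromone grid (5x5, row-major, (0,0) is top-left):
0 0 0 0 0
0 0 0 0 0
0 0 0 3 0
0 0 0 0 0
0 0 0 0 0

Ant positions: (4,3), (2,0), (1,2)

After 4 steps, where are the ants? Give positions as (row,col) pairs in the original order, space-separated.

Step 1: ant0:(4,3)->N->(3,3) | ant1:(2,0)->N->(1,0) | ant2:(1,2)->N->(0,2)
  grid max=2 at (2,3)
Step 2: ant0:(3,3)->N->(2,3) | ant1:(1,0)->N->(0,0) | ant2:(0,2)->E->(0,3)
  grid max=3 at (2,3)
Step 3: ant0:(2,3)->N->(1,3) | ant1:(0,0)->E->(0,1) | ant2:(0,3)->E->(0,4)
  grid max=2 at (2,3)
Step 4: ant0:(1,3)->S->(2,3) | ant1:(0,1)->E->(0,2) | ant2:(0,4)->S->(1,4)
  grid max=3 at (2,3)

(2,3) (0,2) (1,4)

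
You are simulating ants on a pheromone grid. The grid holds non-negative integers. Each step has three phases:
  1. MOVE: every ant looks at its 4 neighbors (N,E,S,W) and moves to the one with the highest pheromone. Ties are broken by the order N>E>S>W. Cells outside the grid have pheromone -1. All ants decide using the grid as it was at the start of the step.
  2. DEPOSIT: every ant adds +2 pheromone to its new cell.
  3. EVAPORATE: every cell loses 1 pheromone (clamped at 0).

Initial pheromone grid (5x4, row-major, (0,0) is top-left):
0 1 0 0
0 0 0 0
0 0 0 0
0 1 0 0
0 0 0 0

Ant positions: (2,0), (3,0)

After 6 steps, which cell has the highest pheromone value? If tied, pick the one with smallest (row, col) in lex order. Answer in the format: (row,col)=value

Answer: (1,3)=1

Derivation:
Step 1: ant0:(2,0)->N->(1,0) | ant1:(3,0)->E->(3,1)
  grid max=2 at (3,1)
Step 2: ant0:(1,0)->N->(0,0) | ant1:(3,1)->N->(2,1)
  grid max=1 at (0,0)
Step 3: ant0:(0,0)->E->(0,1) | ant1:(2,1)->S->(3,1)
  grid max=2 at (3,1)
Step 4: ant0:(0,1)->E->(0,2) | ant1:(3,1)->N->(2,1)
  grid max=1 at (0,2)
Step 5: ant0:(0,2)->E->(0,3) | ant1:(2,1)->S->(3,1)
  grid max=2 at (3,1)
Step 6: ant0:(0,3)->S->(1,3) | ant1:(3,1)->N->(2,1)
  grid max=1 at (1,3)
Final grid:
  0 0 0 0
  0 0 0 1
  0 1 0 0
  0 1 0 0
  0 0 0 0
Max pheromone 1 at (1,3)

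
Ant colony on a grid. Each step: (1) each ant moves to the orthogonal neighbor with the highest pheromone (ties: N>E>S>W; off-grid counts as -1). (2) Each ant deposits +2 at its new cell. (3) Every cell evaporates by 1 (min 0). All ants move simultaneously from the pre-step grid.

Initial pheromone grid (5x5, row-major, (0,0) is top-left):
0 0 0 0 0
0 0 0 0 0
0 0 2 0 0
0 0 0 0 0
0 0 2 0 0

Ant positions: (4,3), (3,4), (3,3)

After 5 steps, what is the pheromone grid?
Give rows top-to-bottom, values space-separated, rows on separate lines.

After step 1: ants at (4,2),(2,4),(2,3)
  0 0 0 0 0
  0 0 0 0 0
  0 0 1 1 1
  0 0 0 0 0
  0 0 3 0 0
After step 2: ants at (3,2),(2,3),(2,4)
  0 0 0 0 0
  0 0 0 0 0
  0 0 0 2 2
  0 0 1 0 0
  0 0 2 0 0
After step 3: ants at (4,2),(2,4),(2,3)
  0 0 0 0 0
  0 0 0 0 0
  0 0 0 3 3
  0 0 0 0 0
  0 0 3 0 0
After step 4: ants at (3,2),(2,3),(2,4)
  0 0 0 0 0
  0 0 0 0 0
  0 0 0 4 4
  0 0 1 0 0
  0 0 2 0 0
After step 5: ants at (4,2),(2,4),(2,3)
  0 0 0 0 0
  0 0 0 0 0
  0 0 0 5 5
  0 0 0 0 0
  0 0 3 0 0

0 0 0 0 0
0 0 0 0 0
0 0 0 5 5
0 0 0 0 0
0 0 3 0 0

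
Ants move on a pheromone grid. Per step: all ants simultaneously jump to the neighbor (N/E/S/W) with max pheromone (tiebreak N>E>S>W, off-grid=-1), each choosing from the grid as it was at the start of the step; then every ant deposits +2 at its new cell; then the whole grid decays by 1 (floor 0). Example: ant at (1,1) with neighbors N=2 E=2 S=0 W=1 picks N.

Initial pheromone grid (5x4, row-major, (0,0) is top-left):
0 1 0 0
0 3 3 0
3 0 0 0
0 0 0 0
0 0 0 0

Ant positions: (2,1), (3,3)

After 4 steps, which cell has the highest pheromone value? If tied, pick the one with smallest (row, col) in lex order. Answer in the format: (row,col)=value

Answer: (1,1)=5

Derivation:
Step 1: ant0:(2,1)->N->(1,1) | ant1:(3,3)->N->(2,3)
  grid max=4 at (1,1)
Step 2: ant0:(1,1)->E->(1,2) | ant1:(2,3)->N->(1,3)
  grid max=3 at (1,1)
Step 3: ant0:(1,2)->W->(1,1) | ant1:(1,3)->W->(1,2)
  grid max=4 at (1,1)
Step 4: ant0:(1,1)->E->(1,2) | ant1:(1,2)->W->(1,1)
  grid max=5 at (1,1)
Final grid:
  0 0 0 0
  0 5 5 0
  0 0 0 0
  0 0 0 0
  0 0 0 0
Max pheromone 5 at (1,1)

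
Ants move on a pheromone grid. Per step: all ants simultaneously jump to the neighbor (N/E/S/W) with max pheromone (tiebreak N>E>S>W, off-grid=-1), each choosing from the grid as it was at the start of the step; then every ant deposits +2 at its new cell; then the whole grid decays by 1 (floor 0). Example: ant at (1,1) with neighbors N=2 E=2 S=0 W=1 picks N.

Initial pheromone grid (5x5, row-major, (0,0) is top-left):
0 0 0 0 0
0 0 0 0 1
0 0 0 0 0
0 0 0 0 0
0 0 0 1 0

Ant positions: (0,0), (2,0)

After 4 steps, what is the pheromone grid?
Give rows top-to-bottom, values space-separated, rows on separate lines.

After step 1: ants at (0,1),(1,0)
  0 1 0 0 0
  1 0 0 0 0
  0 0 0 0 0
  0 0 0 0 0
  0 0 0 0 0
After step 2: ants at (0,2),(0,0)
  1 0 1 0 0
  0 0 0 0 0
  0 0 0 0 0
  0 0 0 0 0
  0 0 0 0 0
After step 3: ants at (0,3),(0,1)
  0 1 0 1 0
  0 0 0 0 0
  0 0 0 0 0
  0 0 0 0 0
  0 0 0 0 0
After step 4: ants at (0,4),(0,2)
  0 0 1 0 1
  0 0 0 0 0
  0 0 0 0 0
  0 0 0 0 0
  0 0 0 0 0

0 0 1 0 1
0 0 0 0 0
0 0 0 0 0
0 0 0 0 0
0 0 0 0 0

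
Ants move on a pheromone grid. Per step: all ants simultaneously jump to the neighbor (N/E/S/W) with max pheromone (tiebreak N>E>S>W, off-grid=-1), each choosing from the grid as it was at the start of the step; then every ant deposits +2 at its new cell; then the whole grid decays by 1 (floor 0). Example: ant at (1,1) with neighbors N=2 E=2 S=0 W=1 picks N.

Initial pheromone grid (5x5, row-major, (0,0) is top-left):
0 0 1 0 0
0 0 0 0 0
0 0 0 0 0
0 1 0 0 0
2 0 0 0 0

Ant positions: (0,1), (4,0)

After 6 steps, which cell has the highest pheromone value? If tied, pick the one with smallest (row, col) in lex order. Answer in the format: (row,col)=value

Step 1: ant0:(0,1)->E->(0,2) | ant1:(4,0)->N->(3,0)
  grid max=2 at (0,2)
Step 2: ant0:(0,2)->E->(0,3) | ant1:(3,0)->S->(4,0)
  grid max=2 at (4,0)
Step 3: ant0:(0,3)->W->(0,2) | ant1:(4,0)->N->(3,0)
  grid max=2 at (0,2)
Step 4: ant0:(0,2)->E->(0,3) | ant1:(3,0)->S->(4,0)
  grid max=2 at (4,0)
Step 5: ant0:(0,3)->W->(0,2) | ant1:(4,0)->N->(3,0)
  grid max=2 at (0,2)
Step 6: ant0:(0,2)->E->(0,3) | ant1:(3,0)->S->(4,0)
  grid max=2 at (4,0)
Final grid:
  0 0 1 1 0
  0 0 0 0 0
  0 0 0 0 0
  0 0 0 0 0
  2 0 0 0 0
Max pheromone 2 at (4,0)

Answer: (4,0)=2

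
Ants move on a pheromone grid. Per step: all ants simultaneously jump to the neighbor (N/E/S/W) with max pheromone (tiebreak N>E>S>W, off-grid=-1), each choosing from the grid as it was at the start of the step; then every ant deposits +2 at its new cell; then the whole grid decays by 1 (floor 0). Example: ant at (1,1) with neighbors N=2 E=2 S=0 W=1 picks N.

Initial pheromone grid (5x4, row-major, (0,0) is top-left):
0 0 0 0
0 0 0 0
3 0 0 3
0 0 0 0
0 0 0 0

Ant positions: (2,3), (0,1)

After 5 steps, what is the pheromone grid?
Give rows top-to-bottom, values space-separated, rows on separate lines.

After step 1: ants at (1,3),(0,2)
  0 0 1 0
  0 0 0 1
  2 0 0 2
  0 0 0 0
  0 0 0 0
After step 2: ants at (2,3),(0,3)
  0 0 0 1
  0 0 0 0
  1 0 0 3
  0 0 0 0
  0 0 0 0
After step 3: ants at (1,3),(1,3)
  0 0 0 0
  0 0 0 3
  0 0 0 2
  0 0 0 0
  0 0 0 0
After step 4: ants at (2,3),(2,3)
  0 0 0 0
  0 0 0 2
  0 0 0 5
  0 0 0 0
  0 0 0 0
After step 5: ants at (1,3),(1,3)
  0 0 0 0
  0 0 0 5
  0 0 0 4
  0 0 0 0
  0 0 0 0

0 0 0 0
0 0 0 5
0 0 0 4
0 0 0 0
0 0 0 0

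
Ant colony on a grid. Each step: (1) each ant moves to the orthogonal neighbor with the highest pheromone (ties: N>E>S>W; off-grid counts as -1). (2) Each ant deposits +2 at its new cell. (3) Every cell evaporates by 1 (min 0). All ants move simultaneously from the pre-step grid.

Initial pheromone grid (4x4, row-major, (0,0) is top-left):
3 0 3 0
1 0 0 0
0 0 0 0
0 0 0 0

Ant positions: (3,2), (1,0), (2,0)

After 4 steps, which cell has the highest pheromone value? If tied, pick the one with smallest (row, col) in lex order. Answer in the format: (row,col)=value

Answer: (0,0)=7

Derivation:
Step 1: ant0:(3,2)->N->(2,2) | ant1:(1,0)->N->(0,0) | ant2:(2,0)->N->(1,0)
  grid max=4 at (0,0)
Step 2: ant0:(2,2)->N->(1,2) | ant1:(0,0)->S->(1,0) | ant2:(1,0)->N->(0,0)
  grid max=5 at (0,0)
Step 3: ant0:(1,2)->N->(0,2) | ant1:(1,0)->N->(0,0) | ant2:(0,0)->S->(1,0)
  grid max=6 at (0,0)
Step 4: ant0:(0,2)->E->(0,3) | ant1:(0,0)->S->(1,0) | ant2:(1,0)->N->(0,0)
  grid max=7 at (0,0)
Final grid:
  7 0 1 1
  5 0 0 0
  0 0 0 0
  0 0 0 0
Max pheromone 7 at (0,0)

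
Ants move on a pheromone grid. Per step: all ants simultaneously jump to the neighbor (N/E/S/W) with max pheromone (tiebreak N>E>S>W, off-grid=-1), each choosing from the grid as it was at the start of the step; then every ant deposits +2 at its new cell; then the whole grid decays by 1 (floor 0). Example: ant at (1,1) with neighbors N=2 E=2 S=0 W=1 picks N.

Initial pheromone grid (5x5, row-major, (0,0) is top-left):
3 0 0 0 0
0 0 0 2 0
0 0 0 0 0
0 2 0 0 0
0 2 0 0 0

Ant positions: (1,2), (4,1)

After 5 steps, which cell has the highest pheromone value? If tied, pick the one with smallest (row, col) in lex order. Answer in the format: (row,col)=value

Step 1: ant0:(1,2)->E->(1,3) | ant1:(4,1)->N->(3,1)
  grid max=3 at (1,3)
Step 2: ant0:(1,3)->N->(0,3) | ant1:(3,1)->S->(4,1)
  grid max=2 at (1,3)
Step 3: ant0:(0,3)->S->(1,3) | ant1:(4,1)->N->(3,1)
  grid max=3 at (1,3)
Step 4: ant0:(1,3)->N->(0,3) | ant1:(3,1)->S->(4,1)
  grid max=2 at (1,3)
Step 5: ant0:(0,3)->S->(1,3) | ant1:(4,1)->N->(3,1)
  grid max=3 at (1,3)
Final grid:
  0 0 0 0 0
  0 0 0 3 0
  0 0 0 0 0
  0 3 0 0 0
  0 1 0 0 0
Max pheromone 3 at (1,3)

Answer: (1,3)=3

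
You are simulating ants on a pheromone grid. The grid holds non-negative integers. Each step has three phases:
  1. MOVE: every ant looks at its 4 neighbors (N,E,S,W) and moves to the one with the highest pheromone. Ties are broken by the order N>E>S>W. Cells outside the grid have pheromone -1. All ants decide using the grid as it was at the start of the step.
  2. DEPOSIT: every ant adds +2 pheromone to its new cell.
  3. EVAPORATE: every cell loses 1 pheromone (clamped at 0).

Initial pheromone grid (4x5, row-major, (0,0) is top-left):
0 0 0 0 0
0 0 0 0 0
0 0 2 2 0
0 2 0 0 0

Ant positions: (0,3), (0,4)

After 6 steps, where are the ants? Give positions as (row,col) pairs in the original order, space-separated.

Step 1: ant0:(0,3)->E->(0,4) | ant1:(0,4)->S->(1,4)
  grid max=1 at (0,4)
Step 2: ant0:(0,4)->S->(1,4) | ant1:(1,4)->N->(0,4)
  grid max=2 at (0,4)
Step 3: ant0:(1,4)->N->(0,4) | ant1:(0,4)->S->(1,4)
  grid max=3 at (0,4)
Step 4: ant0:(0,4)->S->(1,4) | ant1:(1,4)->N->(0,4)
  grid max=4 at (0,4)
Step 5: ant0:(1,4)->N->(0,4) | ant1:(0,4)->S->(1,4)
  grid max=5 at (0,4)
Step 6: ant0:(0,4)->S->(1,4) | ant1:(1,4)->N->(0,4)
  grid max=6 at (0,4)

(1,4) (0,4)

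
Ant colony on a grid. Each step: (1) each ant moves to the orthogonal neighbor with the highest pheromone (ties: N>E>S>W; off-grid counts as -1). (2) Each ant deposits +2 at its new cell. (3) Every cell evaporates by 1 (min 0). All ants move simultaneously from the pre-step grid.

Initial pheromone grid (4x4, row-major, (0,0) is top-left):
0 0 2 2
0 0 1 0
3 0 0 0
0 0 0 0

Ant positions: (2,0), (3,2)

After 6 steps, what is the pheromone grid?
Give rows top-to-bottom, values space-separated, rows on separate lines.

After step 1: ants at (1,0),(2,2)
  0 0 1 1
  1 0 0 0
  2 0 1 0
  0 0 0 0
After step 2: ants at (2,0),(1,2)
  0 0 0 0
  0 0 1 0
  3 0 0 0
  0 0 0 0
After step 3: ants at (1,0),(0,2)
  0 0 1 0
  1 0 0 0
  2 0 0 0
  0 0 0 0
After step 4: ants at (2,0),(0,3)
  0 0 0 1
  0 0 0 0
  3 0 0 0
  0 0 0 0
After step 5: ants at (1,0),(1,3)
  0 0 0 0
  1 0 0 1
  2 0 0 0
  0 0 0 0
After step 6: ants at (2,0),(0,3)
  0 0 0 1
  0 0 0 0
  3 0 0 0
  0 0 0 0

0 0 0 1
0 0 0 0
3 0 0 0
0 0 0 0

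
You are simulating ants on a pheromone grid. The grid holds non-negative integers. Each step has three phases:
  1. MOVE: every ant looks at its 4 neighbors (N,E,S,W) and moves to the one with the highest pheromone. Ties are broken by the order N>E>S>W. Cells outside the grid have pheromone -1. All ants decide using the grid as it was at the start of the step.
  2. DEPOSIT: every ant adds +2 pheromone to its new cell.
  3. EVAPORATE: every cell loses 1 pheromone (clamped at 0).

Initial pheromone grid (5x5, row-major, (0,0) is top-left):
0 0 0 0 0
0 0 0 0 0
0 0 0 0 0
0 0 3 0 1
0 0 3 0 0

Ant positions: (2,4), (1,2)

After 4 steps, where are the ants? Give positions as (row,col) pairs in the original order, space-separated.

Step 1: ant0:(2,4)->S->(3,4) | ant1:(1,2)->N->(0,2)
  grid max=2 at (3,2)
Step 2: ant0:(3,4)->N->(2,4) | ant1:(0,2)->E->(0,3)
  grid max=1 at (0,3)
Step 3: ant0:(2,4)->S->(3,4) | ant1:(0,3)->E->(0,4)
  grid max=2 at (3,4)
Step 4: ant0:(3,4)->N->(2,4) | ant1:(0,4)->S->(1,4)
  grid max=1 at (1,4)

(2,4) (1,4)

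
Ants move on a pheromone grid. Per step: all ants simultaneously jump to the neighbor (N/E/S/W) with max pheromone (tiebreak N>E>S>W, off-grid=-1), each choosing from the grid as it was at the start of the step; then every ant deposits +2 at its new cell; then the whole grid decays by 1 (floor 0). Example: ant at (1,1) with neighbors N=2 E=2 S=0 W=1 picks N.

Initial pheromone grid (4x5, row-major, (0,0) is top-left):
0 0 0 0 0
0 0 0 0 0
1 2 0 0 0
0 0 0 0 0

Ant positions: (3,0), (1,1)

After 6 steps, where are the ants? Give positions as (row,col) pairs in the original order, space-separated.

Step 1: ant0:(3,0)->N->(2,0) | ant1:(1,1)->S->(2,1)
  grid max=3 at (2,1)
Step 2: ant0:(2,0)->E->(2,1) | ant1:(2,1)->W->(2,0)
  grid max=4 at (2,1)
Step 3: ant0:(2,1)->W->(2,0) | ant1:(2,0)->E->(2,1)
  grid max=5 at (2,1)
Step 4: ant0:(2,0)->E->(2,1) | ant1:(2,1)->W->(2,0)
  grid max=6 at (2,1)
Step 5: ant0:(2,1)->W->(2,0) | ant1:(2,0)->E->(2,1)
  grid max=7 at (2,1)
Step 6: ant0:(2,0)->E->(2,1) | ant1:(2,1)->W->(2,0)
  grid max=8 at (2,1)

(2,1) (2,0)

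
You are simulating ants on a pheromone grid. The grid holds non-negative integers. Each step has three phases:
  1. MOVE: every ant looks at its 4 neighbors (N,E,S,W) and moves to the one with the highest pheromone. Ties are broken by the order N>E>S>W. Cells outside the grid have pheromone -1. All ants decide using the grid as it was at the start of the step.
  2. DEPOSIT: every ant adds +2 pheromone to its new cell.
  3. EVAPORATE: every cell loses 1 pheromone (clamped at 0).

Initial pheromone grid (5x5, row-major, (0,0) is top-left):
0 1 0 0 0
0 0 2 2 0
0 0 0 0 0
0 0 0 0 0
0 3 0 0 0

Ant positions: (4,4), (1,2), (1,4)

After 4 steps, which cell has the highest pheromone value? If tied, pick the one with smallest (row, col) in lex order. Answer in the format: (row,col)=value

Step 1: ant0:(4,4)->N->(3,4) | ant1:(1,2)->E->(1,3) | ant2:(1,4)->W->(1,3)
  grid max=5 at (1,3)
Step 2: ant0:(3,4)->N->(2,4) | ant1:(1,3)->W->(1,2) | ant2:(1,3)->W->(1,2)
  grid max=4 at (1,2)
Step 3: ant0:(2,4)->N->(1,4) | ant1:(1,2)->E->(1,3) | ant2:(1,2)->E->(1,3)
  grid max=7 at (1,3)
Step 4: ant0:(1,4)->W->(1,3) | ant1:(1,3)->W->(1,2) | ant2:(1,3)->W->(1,2)
  grid max=8 at (1,3)
Final grid:
  0 0 0 0 0
  0 0 6 8 0
  0 0 0 0 0
  0 0 0 0 0
  0 0 0 0 0
Max pheromone 8 at (1,3)

Answer: (1,3)=8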